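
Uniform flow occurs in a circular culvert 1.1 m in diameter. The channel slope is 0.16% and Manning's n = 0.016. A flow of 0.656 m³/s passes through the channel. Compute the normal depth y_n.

y_n = 0.648 m

Manning's equation rearranged: A R^(2/3) = nQ / (1·√S) = 0.016 × 0.656 / (√0.0016) = 0.2624.
Try y = 0.524 m: A R^(2/3) = 0.1849 — low.
Try y = 0.648 m: A R^(2/3) = 0.2625 — matches.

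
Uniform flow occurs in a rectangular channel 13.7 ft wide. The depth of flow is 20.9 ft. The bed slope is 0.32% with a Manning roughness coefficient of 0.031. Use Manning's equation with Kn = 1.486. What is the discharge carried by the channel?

Q = 2320 ft³/s

Flow area A = b·y = 13.7 × 20.9 = 286.3 ft². Wetted perimeter P = b + 2y = 13.7 + 2×20.9 = 55.5 ft.
Hydraulic radius R = A/P = 286.3/55.5 = 5.159 ft.
Manning's equation: Q = (1.486/n) A R^(2/3) S^(1/2) = (1.486/0.031) × 286.3 × 5.159^(2/3) × 0.0032^(1/2) = 2320 ft³/s.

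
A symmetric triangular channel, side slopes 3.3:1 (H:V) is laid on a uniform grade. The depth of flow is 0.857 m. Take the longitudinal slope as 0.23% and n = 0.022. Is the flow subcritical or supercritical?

subcritical

For a triangular section with side slope z = 3.3: A = zy² = 3.3×0.857² = 2.424 m²; P = 2y√(1+z²) = 2×0.857×3.448 = 5.91 m.
Hydraulic radius R = A/P = 2.424/5.91 = 0.4101 m.
V = (1/n) R^(2/3) √S = (1/0.022) × 0.4101^(2/3) × √0.0023 = 1.203 m/s. Hydraulic depth D_h = A/T = 2.424/5.656 = 0.4285 m.
Froude number Fr = V/√(g·D_h) = 1.203/√(9.81×0.4285) = 0.587, which is less than 1, so the flow is subcritical.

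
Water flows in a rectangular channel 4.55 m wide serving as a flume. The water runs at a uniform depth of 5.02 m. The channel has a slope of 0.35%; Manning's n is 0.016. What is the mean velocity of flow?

Flow area A = b·y = 4.55 × 5.02 = 22.84 m². Wetted perimeter P = b + 2y = 4.55 + 2×5.02 = 14.59 m.
Hydraulic radius R = A/P = 22.84/14.59 = 1.566 m.
From Manning's equation, V = (1/n) R^(2/3) S^(1/2) = (1/0.016) × 1.566^(2/3) × 0.0035^(1/2) = 4.99 m/s.

V = 4.99 m/s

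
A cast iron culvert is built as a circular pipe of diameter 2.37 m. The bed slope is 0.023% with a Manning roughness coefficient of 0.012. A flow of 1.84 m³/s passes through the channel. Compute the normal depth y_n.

y_n = 1.14 m

Manning's equation rearranged: A R^(2/3) = nQ / (1·√S) = 0.012 × 1.84 / (√0.00023) = 1.456.
Trying y = 0.984 m: A R^(2/3) = 1.122 — low.
Trying y = 1.35 m: A R^(2/3) = 1.928 — high.
Trying y = 1.14 m: A R^(2/3) = 1.456 — matches.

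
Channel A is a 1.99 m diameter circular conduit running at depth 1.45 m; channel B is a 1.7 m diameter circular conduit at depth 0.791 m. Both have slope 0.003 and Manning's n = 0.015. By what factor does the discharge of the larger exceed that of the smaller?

3.04

Channel A: For a circular section of diameter D = 1.99 m at depth y = 1.45 m, the central angle is θ = 2 arccos(1 − 2y/D) = 4.091 rad. Then A = (D²/8)(θ − sin θ) = 2.428 m² and P = Dθ/2 = 4.071 m. Hydraulic radius R = A/P = 2.428/4.071 = 0.5964 m. Q_A = (1/0.015)·2.428·0.5964^(2/3)·√0.003 = 6.282 m³/s.
Channel B: For a circular section of diameter D = 1.7 m at depth y = 0.791 m, the central angle is θ = 2 arccos(1 − 2y/D) = 3.003 rad. Then A = (D²/8)(θ − sin θ) = 1.035 m² and P = Dθ/2 = 2.552 m. Hydraulic radius R = A/P = 1.035/2.552 = 0.4054 m. Q_B = (1/0.015)·1.035·0.4054^(2/3)·√0.003 = 2.069 m³/s.
The larger discharge is 6.282 m³/s and the smaller is 2.069 m³/s; the ratio is 3.04.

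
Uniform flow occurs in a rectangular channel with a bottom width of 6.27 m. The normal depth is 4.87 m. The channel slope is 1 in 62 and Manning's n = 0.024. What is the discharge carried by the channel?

Flow area A = b·y = 6.27 × 4.87 = 30.53 m². Wetted perimeter P = b + 2y = 6.27 + 2×4.87 = 16.01 m.
Hydraulic radius R = A/P = 30.53/16.01 = 1.907 m.
Manning's equation: Q = (1/n) A R^(2/3) S^(1/2) = (1/0.024) × 30.53 × 1.907^(2/3) × 0.01613^(1/2) = 248 m³/s.

Q = 248 m³/s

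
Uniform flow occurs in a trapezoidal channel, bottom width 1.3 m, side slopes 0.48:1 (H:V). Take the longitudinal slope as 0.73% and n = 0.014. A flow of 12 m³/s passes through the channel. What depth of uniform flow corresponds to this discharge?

Manning's equation rearranged: A R^(2/3) = nQ / (1·√S) = 0.014 × 12 / (√0.0073) = 1.966.
At y = 1.08 m: A R^(2/3) = 1.288 — short.
At y = 1.74 m: A R^(2/3) = 2.985 — over.
At y = 1.38 m: A R^(2/3) = 1.971 — ≈ 1.966.

y_n = 1.38 m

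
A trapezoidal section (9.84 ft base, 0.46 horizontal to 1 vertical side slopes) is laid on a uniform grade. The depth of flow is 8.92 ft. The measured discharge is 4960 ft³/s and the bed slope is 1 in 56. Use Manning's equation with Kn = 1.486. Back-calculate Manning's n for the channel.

n = 0.013

With bottom width b = 9.84 ft and side slope z = 0.46: A = (b + zy)y = (9.84 + 0.46×8.92)×8.92 = 124.4 ft²; P = b + 2y√(1+z²) = 9.84 + 2×8.92×1.101 = 29.48 ft.
Hydraulic radius R = A/P = 124.4/29.48 = 4.219 ft.
Rearranging Manning's equation: n = (1.486/Q) A R^(2/3) S^(1/2) = (1.486/4960) × 124.4 × 4.219^(2/3) × √0.01786 = 0.013.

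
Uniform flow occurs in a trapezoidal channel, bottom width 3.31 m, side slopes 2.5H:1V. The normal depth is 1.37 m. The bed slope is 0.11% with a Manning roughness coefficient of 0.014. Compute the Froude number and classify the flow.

subcritical

With bottom width b = 3.31 m and side slope z = 2.5: A = (b + zy)y = (3.31 + 2.5×1.37)×1.37 = 9.227 m²; P = b + 2y√(1+z²) = 3.31 + 2×1.37×2.693 = 10.69 m.
Hydraulic radius R = A/P = 9.227/10.69 = 0.8633 m.
V = (1/n) R^(2/3) √S = (1/0.014) × 0.8633^(2/3) × √0.0011 = 2.148 m/s. Hydraulic depth D_h = A/T = 9.227/10.16 = 0.9082 m.
Froude number Fr = V/√(g·D_h) = 2.148/√(9.81×0.9082) = 0.72, which is less than 1, so the flow is subcritical.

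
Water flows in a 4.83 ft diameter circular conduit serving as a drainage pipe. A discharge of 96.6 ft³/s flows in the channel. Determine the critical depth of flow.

y_c = 2.82 ft

At critical depth, Q² T / (g A³) = 1, i.e. A³/T = Q²/g = 96.6²/32.2 = 289.8.
Try y = 3.05 ft: A³/T = 389 — high.
Try y = 2.45 ft: A³/T = 168.2 — low.
Try y = 2.82 ft: A³/T = 287.9 — ≈ 289.8.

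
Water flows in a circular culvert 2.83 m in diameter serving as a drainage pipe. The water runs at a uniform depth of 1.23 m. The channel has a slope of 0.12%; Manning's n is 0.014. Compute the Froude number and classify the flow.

subcritical

For a circular section of diameter D = 2.83 m at depth y = 1.23 m, the central angle is θ = 2 arccos(1 − 2y/D) = 2.879 rad. Then A = (D²/8)(θ − sin θ) = 2.623 m² and P = Dθ/2 = 4.074 m.
Hydraulic radius R = A/P = 2.623/4.074 = 0.6438 m.
V = (1/n) R^(2/3) √S = (1/0.014) × 0.6438^(2/3) × √0.0012 = 1.845 m/s. Hydraulic depth D_h = A/T = 2.623/2.806 = 0.9349 m.
Froude number Fr = V/√(g·D_h) = 1.845/√(9.81×0.9349) = 0.609, which is less than 1, so the flow is subcritical.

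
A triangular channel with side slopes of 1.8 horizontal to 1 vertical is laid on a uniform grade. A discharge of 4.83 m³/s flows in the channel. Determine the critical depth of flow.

At critical depth, Q² T / (g A³) = 1, i.e. A³/T = Q²/g = 4.83²/9.81 = 2.378.
At y = 1.28 m: A³/T = 5.566 — too large.
At y = 1.08 m: A³/T = 2.38 — ≈ 2.378.

y_c = 1.08 m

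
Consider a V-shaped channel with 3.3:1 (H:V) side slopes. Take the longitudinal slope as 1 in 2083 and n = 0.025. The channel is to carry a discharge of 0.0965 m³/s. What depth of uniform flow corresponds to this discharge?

y_n = 0.336 m

Manning's equation rearranged: A R^(2/3) = nQ / (1·√S) = 0.025 × 0.0965 / (√0.0004801) = 0.1101.
Trying y = 0.302 m: A R^(2/3) = 0.08288 — low.
Trying y = 0.402 m: A R^(2/3) = 0.1777 — high.
Trying y = 0.336 m: A R^(2/3) = 0.1102 — matches.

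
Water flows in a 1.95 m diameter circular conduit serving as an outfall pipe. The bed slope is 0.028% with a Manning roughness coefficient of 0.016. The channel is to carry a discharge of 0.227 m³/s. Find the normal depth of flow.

y_n = 0.451 m

Manning's equation rearranged: A R^(2/3) = nQ / (1·√S) = 0.016 × 0.227 / (√0.00028) = 0.2171.
Try y = 0.491 m: A R^(2/3) = 0.257 — high.
Try y = 0.334 m: A R^(2/3) = 0.1181 — low.
Try y = 0.451 m: A R^(2/3) = 0.217 — ≈ 0.2171.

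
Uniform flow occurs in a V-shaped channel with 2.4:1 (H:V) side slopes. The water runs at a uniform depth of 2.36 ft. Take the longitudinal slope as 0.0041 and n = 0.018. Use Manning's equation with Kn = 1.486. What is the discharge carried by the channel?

For a triangular section with side slope z = 2.4: A = zy² = 2.4×2.36² = 13.37 ft²; P = 2y√(1+z²) = 2×2.36×2.6 = 12.27 ft.
Hydraulic radius R = A/P = 13.37/12.27 = 1.089 ft.
Manning's equation: Q = (1.486/n) A R^(2/3) S^(1/2) = (1.486/0.018) × 13.37 × 1.089^(2/3) × 0.0041^(1/2) = 74.8 ft³/s.

Q = 74.8 ft³/s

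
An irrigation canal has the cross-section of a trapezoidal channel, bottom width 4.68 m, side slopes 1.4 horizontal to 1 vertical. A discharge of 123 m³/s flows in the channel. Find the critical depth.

y_c = 3.05 m

At critical depth, Q² T / (g A³) = 1, i.e. A³/T = Q²/g = 123²/9.81 = 1542.
At y = 3.33 m: A³/T = 2150 — high.
At y = 2.22 m: A³/T = 474.3 — low.
At y = 3.05 m: A³/T = 1539 — matches.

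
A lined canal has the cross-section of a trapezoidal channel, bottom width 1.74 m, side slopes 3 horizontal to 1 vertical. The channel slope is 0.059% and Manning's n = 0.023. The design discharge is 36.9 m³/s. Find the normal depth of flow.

y_n = 2.75 m

Manning's equation rearranged: A R^(2/3) = nQ / (1·√S) = 0.023 × 36.9 / (√0.00059) = 34.94.
Try y = 2.09 m: A R^(2/3) = 18.05 — too small.
Try y = 2.75 m: A R^(2/3) = 34.97 — close enough.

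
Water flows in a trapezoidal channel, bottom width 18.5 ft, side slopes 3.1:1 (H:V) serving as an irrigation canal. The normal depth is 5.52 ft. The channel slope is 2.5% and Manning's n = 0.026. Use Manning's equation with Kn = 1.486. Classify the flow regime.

With bottom width b = 18.5 ft and side slope z = 3.1: A = (b + zy)y = (18.5 + 3.1×5.52)×5.52 = 196.6 ft²; P = b + 2y√(1+z²) = 18.5 + 2×5.52×3.257 = 54.46 ft.
Hydraulic radius R = A/P = 196.6/54.46 = 3.61 ft.
V = (1.486/n) R^(2/3) √S = (1.486/0.026) × 3.61^(2/3) × √0.025 = 21.26 ft/s. Hydraulic depth D_h = A/T = 196.6/52.72 = 3.728 ft.
Froude number Fr = V/√(g·D_h) = 21.26/√(32.2×3.728) = 1.94, which is greater than 1, so the flow is supercritical.

supercritical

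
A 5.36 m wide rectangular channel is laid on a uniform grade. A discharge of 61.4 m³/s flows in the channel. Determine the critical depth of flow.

For a rectangular channel, critical depth y_c = (q²/g)^(1/3) where q = Q/b = 61.4/5.36 = 11.46 m²/s.
So y_c = (11.46²/9.81)^(1/3) = 2.37 m.

y_c = 2.37 m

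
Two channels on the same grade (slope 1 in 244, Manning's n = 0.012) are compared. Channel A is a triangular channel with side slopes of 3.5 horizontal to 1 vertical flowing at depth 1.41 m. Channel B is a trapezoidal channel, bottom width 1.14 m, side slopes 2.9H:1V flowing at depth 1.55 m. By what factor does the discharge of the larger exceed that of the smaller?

Channel A: For a triangular section with side slope z = 3.5: A = zy² = 3.5×1.41² = 6.958 m²; P = 2y√(1+z²) = 2×1.41×3.64 = 10.26 m. Hydraulic radius R = A/P = 6.958/10.26 = 0.6779 m. Q_A = (1/0.012)·6.958·0.6779^(2/3)·√0.004098 = 28.65 m³/s.
Channel B: With bottom width b = 1.14 m and side slope z = 2.9: A = (b + zy)y = (1.14 + 2.9×1.55)×1.55 = 8.734 m²; P = b + 2y√(1+z²) = 1.14 + 2×1.55×3.068 = 10.65 m. Hydraulic radius R = A/P = 8.734/10.65 = 0.8202 m. Q_B = (1/0.012)·8.734·0.8202^(2/3)·√0.004098 = 40.83 m³/s.
The larger discharge is 40.83 m³/s and the smaller is 28.65 m³/s; the ratio is 1.43.

1.43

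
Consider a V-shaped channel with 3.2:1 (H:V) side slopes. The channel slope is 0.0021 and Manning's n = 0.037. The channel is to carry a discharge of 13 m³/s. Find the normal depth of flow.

y_n = 1.88 m

Manning's equation rearranged: A R^(2/3) = nQ / (1·√S) = 0.037 × 13 / (√0.0021) = 10.5.
At y = 2.05 m: A R^(2/3) = 13.25 — too large.
At y = 1.54 m: A R^(2/3) = 6.181 — too small.
At y = 1.88 m: A R^(2/3) = 10.52 — matches.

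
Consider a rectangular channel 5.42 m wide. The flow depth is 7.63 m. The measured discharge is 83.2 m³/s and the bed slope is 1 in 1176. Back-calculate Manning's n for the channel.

n = 0.023

Flow area A = b·y = 5.42 × 7.63 = 41.35 m². Wetted perimeter P = b + 2y = 5.42 + 2×7.63 = 20.68 m.
Hydraulic radius R = A/P = 41.35/20.68 = 2 m.
Rearranging Manning's equation: n = (1/Q) A R^(2/3) S^(1/2) = (1/83.2) × 41.35 × 2^(2/3) × √0.0008503 = 0.023.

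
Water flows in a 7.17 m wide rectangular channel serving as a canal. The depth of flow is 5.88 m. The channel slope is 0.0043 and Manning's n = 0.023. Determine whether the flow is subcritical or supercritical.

subcritical

Flow area A = b·y = 7.17 × 5.88 = 42.16 m². Wetted perimeter P = b + 2y = 7.17 + 2×5.88 = 18.93 m.
Hydraulic radius R = A/P = 42.16/18.93 = 2.227 m.
V = (1/n) R^(2/3) √S = (1/0.023) × 2.227^(2/3) × √0.0043 = 4.862 m/s. Hydraulic depth D_h = A/T = 42.16/7.17 = 5.88 m.
Froude number Fr = V/√(g·D_h) = 4.862/√(9.81×5.88) = 0.64, which is less than 1, so the flow is subcritical.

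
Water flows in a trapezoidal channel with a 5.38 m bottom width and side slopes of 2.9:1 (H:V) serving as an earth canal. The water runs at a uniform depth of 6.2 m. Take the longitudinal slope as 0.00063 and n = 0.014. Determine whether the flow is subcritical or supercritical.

With bottom width b = 5.38 m and side slope z = 2.9: A = (b + zy)y = (5.38 + 2.9×6.2)×6.2 = 144.8 m²; P = b + 2y√(1+z²) = 5.38 + 2×6.2×3.068 = 43.42 m.
Hydraulic radius R = A/P = 144.8/43.42 = 3.336 m.
V = (1/n) R^(2/3) √S = (1/0.014) × 3.336^(2/3) × √0.00063 = 4.003 m/s. Hydraulic depth D_h = A/T = 144.8/41.34 = 3.503 m.
Froude number Fr = V/√(g·D_h) = 4.003/√(9.81×3.503) = 0.683, which is less than 1, so the flow is subcritical.

subcritical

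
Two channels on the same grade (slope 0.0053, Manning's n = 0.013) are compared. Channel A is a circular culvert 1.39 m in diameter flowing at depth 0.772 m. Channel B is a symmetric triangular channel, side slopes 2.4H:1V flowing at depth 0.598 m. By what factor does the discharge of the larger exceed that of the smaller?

1.23

Channel A: For a circular section of diameter D = 1.39 m at depth y = 0.772 m, the central angle is θ = 2 arccos(1 − 2y/D) = 3.364 rad. Then A = (D²/8)(θ − sin θ) = 0.8655 m² and P = Dθ/2 = 2.338 m. Hydraulic radius R = A/P = 0.8655/2.338 = 0.3703 m. Q_A = (1/0.013)·0.8655·0.3703^(2/3)·√0.0053 = 2.499 m³/s.
Channel B: For a triangular section with side slope z = 2.4: A = zy² = 2.4×0.598² = 0.8582 m²; P = 2y√(1+z²) = 2×0.598×2.6 = 3.11 m. Hydraulic radius R = A/P = 0.8582/3.11 = 0.276 m. Q_B = (1/0.013)·0.8582·0.276^(2/3)·√0.0053 = 2.037 m³/s.
The larger discharge is 2.499 m³/s and the smaller is 2.037 m³/s; the ratio is 1.23.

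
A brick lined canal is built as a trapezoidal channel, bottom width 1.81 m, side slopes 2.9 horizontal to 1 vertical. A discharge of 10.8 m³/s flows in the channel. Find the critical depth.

At critical depth, Q² T / (g A³) = 1, i.e. A³/T = Q²/g = 10.8²/9.81 = 11.89.
At y = 1.19 m: A³/T = 28.17 — high.
At y = 0.965 m: A³/T = 11.87 — matches.

y_c = 0.965 m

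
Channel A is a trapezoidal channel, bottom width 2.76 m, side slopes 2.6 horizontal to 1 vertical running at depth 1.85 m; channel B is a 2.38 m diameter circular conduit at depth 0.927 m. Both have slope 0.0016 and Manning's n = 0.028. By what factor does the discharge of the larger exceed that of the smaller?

Channel A: With bottom width b = 2.76 m and side slope z = 2.6: A = (b + zy)y = (2.76 + 2.6×1.85)×1.85 = 14 m²; P = b + 2y√(1+z²) = 2.76 + 2×1.85×2.786 = 13.07 m. Hydraulic radius R = A/P = 14/13.07 = 1.072 m. Q_A = (1/0.028)·14·1.072^(2/3)·√0.0016 = 20.95 m³/s.
Channel B: For a circular section of diameter D = 2.38 m at depth y = 0.927 m, the central angle is θ = 2 arccos(1 − 2y/D) = 2.696 rad. Then A = (D²/8)(θ − sin θ) = 1.604 m² and P = Dθ/2 = 3.208 m. Hydraulic radius R = A/P = 1.604/3.208 = 0.4999 m. Q_B = (1/0.028)·1.604·0.4999^(2/3)·√0.0016 = 1.443 m³/s.
The larger discharge is 20.95 m³/s and the smaller is 1.443 m³/s; the ratio is 14.5.

14.5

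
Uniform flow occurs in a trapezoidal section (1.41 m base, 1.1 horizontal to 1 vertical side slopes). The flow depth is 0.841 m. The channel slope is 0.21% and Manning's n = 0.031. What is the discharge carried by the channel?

Q = 1.83 m³/s

With bottom width b = 1.41 m and side slope z = 1.1: A = (b + zy)y = (1.41 + 1.1×0.841)×0.841 = 1.964 m²; P = b + 2y√(1+z²) = 1.41 + 2×0.841×1.487 = 3.91 m.
Hydraulic radius R = A/P = 1.964/3.91 = 0.5022 m.
Manning's equation: Q = (1/n) A R^(2/3) S^(1/2) = (1/0.031) × 1.964 × 0.5022^(2/3) × 0.0021^(1/2) = 1.83 m³/s.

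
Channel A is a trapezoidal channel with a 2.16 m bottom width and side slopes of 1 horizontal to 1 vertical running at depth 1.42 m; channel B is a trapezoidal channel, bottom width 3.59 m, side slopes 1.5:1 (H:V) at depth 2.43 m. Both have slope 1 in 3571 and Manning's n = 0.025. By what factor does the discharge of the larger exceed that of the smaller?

Channel A: With bottom width b = 2.16 m and side slope z = 1: A = (b + zy)y = (2.16 + 1×1.42)×1.42 = 5.084 m²; P = b + 2y√(1+z²) = 2.16 + 2×1.42×1.414 = 6.176 m. Hydraulic radius R = A/P = 5.084/6.176 = 0.8231 m. Q_A = (1/0.025)·5.084·0.8231^(2/3)·√0.00028 = 2.989 m³/s.
Channel B: With bottom width b = 3.59 m and side slope z = 1.5: A = (b + zy)y = (3.59 + 1.5×2.43)×2.43 = 17.58 m²; P = b + 2y√(1+z²) = 3.59 + 2×2.43×1.803 = 12.35 m. Hydraulic radius R = A/P = 17.58/12.35 = 1.423 m. Q_B = (1/0.025)·17.58·1.423^(2/3)·√0.00028 = 14.89 m³/s.
The larger discharge is 14.89 m³/s and the smaller is 2.989 m³/s; the ratio is 4.98.

4.98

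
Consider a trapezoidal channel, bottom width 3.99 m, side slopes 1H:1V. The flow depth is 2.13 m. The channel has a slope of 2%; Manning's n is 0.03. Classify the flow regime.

supercritical

With bottom width b = 3.99 m and side slope z = 1: A = (b + zy)y = (3.99 + 1×2.13)×2.13 = 13.04 m²; P = b + 2y√(1+z²) = 3.99 + 2×2.13×1.414 = 10.01 m.
Hydraulic radius R = A/P = 13.04/10.01 = 1.302 m.
V = (1/n) R^(2/3) √S = (1/0.03) × 1.302^(2/3) × √0.02 = 5.62 m/s. Hydraulic depth D_h = A/T = 13.04/8.25 = 1.58 m.
Froude number Fr = V/√(g·D_h) = 5.62/√(9.81×1.58) = 1.43, which is greater than 1, so the flow is supercritical.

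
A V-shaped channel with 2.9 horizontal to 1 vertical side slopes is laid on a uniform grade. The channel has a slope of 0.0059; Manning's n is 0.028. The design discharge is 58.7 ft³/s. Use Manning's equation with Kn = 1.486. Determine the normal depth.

y_n = 2.2 ft

Manning's equation rearranged: A R^(2/3) = nQ / (1.486·√S) = 0.028 × 58.7 / (1.486 × √0.0059) = 14.4.
At y = 1.59 ft: A R^(2/3) = 6.06 — low.
At y = 2.39 ft: A R^(2/3) = 17.97 — high.
At y = 2.2 ft: A R^(2/3) = 14.41 — close enough.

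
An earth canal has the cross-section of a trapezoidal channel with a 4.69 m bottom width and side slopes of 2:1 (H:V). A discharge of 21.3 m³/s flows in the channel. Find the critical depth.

y_c = 1.09 m

At critical depth, Q² T / (g A³) = 1, i.e. A³/T = Q²/g = 21.3²/9.81 = 46.25.
Try y = 1.23 m: A³/T = 70.78 — over.
Try y = 0.868 m: A³/T = 21.26 — short.
Try y = 1.09 m: A³/T = 46.4 — ≈ 46.25.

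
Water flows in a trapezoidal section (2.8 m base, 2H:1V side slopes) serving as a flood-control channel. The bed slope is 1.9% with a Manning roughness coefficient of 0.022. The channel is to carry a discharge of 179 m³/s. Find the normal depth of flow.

Manning's equation rearranged: A R^(2/3) = nQ / (1·√S) = 0.022 × 179 / (√0.019) = 28.57.
Try y = 2.28 m: A R^(2/3) = 19.9 — short.
Try y = 3.39 m: A R^(2/3) = 48.2 — over.
Try y = 2.69 m: A R^(2/3) = 28.63 — matches.

y_n = 2.69 m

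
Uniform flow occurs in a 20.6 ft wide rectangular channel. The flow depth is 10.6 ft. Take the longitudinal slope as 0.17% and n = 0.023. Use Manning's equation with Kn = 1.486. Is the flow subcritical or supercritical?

Flow area A = b·y = 20.6 × 10.6 = 218.4 ft². Wetted perimeter P = b + 2y = 20.6 + 2×10.6 = 41.8 ft.
Hydraulic radius R = A/P = 218.4/41.8 = 5.224 ft.
V = (1.486/n) R^(2/3) √S = (1.486/0.023) × 5.224^(2/3) × √0.0017 = 8.02 ft/s. Hydraulic depth D_h = A/T = 218.4/20.6 = 10.6 ft.
Froude number Fr = V/√(g·D_h) = 8.02/√(32.2×10.6) = 0.434, which is less than 1, so the flow is subcritical.

subcritical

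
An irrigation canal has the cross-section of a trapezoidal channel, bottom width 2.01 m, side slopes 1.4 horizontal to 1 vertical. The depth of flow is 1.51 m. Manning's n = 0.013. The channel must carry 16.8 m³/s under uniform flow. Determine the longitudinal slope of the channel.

With bottom width b = 2.01 m and side slope z = 1.4: A = (b + zy)y = (2.01 + 1.4×1.51)×1.51 = 6.227 m²; P = b + 2y√(1+z²) = 2.01 + 2×1.51×1.72 = 7.206 m.
Hydraulic radius R = A/P = 6.227/7.206 = 0.8642 m.
From Manning's equation, S = [nQ / (1 A R^(2/3))]² = [0.013 × 16.8 / (1 × 6.227 × 0.8642^(2/3))]² = 0.00149.

S = 0.00149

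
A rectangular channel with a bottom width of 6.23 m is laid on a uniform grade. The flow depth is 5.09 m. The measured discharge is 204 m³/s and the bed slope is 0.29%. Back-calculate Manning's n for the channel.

Flow area A = b·y = 6.23 × 5.09 = 31.71 m². Wetted perimeter P = b + 2y = 6.23 + 2×5.09 = 16.41 m.
Hydraulic radius R = A/P = 31.71/16.41 = 1.932 m.
Rearranging Manning's equation: n = (1/Q) A R^(2/3) S^(1/2) = (1/204) × 31.71 × 1.932^(2/3) × √0.0029 = 0.013.

n = 0.013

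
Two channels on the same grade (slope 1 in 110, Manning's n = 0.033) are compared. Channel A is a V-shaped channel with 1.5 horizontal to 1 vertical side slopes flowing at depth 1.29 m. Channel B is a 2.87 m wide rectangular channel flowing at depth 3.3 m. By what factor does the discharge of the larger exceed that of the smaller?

5.75

Channel A: For a triangular section with side slope z = 1.5: A = zy² = 1.5×1.29² = 2.496 m²; P = 2y√(1+z²) = 2×1.29×1.803 = 4.651 m. Hydraulic radius R = A/P = 2.496/4.651 = 0.5367 m. Q_A = (1/0.033)·2.496·0.5367^(2/3)·√0.009091 = 4.763 m³/s.
Channel B: Flow area A = b·y = 2.87 × 3.3 = 9.471 m². Wetted perimeter P = b + 2y = 2.87 + 2×3.3 = 9.47 m. Hydraulic radius R = A/P = 9.471/9.47 = 1 m. Q_B = (1/0.033)·9.471·1^(2/3)·√0.009091 = 27.37 m³/s.
The larger discharge is 27.37 m³/s and the smaller is 4.763 m³/s; the ratio is 5.75.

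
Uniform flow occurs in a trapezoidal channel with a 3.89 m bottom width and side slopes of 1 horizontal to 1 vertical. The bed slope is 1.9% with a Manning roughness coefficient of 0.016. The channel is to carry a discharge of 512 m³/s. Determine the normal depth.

Manning's equation rearranged: A R^(2/3) = nQ / (1·√S) = 0.016 × 512 / (√0.019) = 59.43.
Try y = 3.37 m: A R^(2/3) = 36.51 — too small.
Try y = 5.31 m: A R^(2/3) = 91.98 — too large.
Try y = 4.3 m: A R^(2/3) = 59.46 — close enough.

y_n = 4.3 m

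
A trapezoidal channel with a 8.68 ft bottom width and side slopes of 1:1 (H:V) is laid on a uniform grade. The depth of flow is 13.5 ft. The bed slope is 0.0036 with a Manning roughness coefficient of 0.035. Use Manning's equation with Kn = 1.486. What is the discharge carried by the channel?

Q = 2630 ft³/s

With bottom width b = 8.68 ft and side slope z = 1: A = (b + zy)y = (8.68 + 1×13.5)×13.5 = 299.4 ft²; P = b + 2y√(1+z²) = 8.68 + 2×13.5×1.414 = 46.86 ft.
Hydraulic radius R = A/P = 299.4/46.86 = 6.389 ft.
Manning's equation: Q = (1.486/n) A R^(2/3) S^(1/2) = (1.486/0.035) × 299.4 × 6.389^(2/3) × 0.0036^(1/2) = 2630 ft³/s.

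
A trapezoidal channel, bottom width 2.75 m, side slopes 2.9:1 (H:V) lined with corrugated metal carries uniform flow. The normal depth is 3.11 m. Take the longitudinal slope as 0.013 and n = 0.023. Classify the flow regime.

supercritical

With bottom width b = 2.75 m and side slope z = 2.9: A = (b + zy)y = (2.75 + 2.9×3.11)×3.11 = 36.6 m²; P = b + 2y√(1+z²) = 2.75 + 2×3.11×3.068 = 21.83 m.
Hydraulic radius R = A/P = 36.6/21.83 = 1.677 m.
V = (1/n) R^(2/3) √S = (1/0.023) × 1.677^(2/3) × √0.013 = 6.996 m/s. Hydraulic depth D_h = A/T = 36.6/20.79 = 1.761 m.
Froude number Fr = V/√(g·D_h) = 6.996/√(9.81×1.761) = 1.68, which is greater than 1, so the flow is supercritical.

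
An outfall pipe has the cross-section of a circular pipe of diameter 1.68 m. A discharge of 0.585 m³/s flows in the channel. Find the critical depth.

y_c = 0.372 m

At critical depth, Q² T / (g A³) = 1, i.e. A³/T = Q²/g = 0.585²/9.81 = 0.03489.
At y = 0.271 m: A³/T = 0.01006 — low.
At y = 0.429 m: A³/T = 0.06076 — high.
At y = 0.372 m: A³/T = 0.03484 — ≈ 0.03489.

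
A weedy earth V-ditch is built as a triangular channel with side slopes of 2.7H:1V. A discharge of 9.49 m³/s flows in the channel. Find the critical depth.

y_c = 1.2 m

At critical depth, Q² T / (g A³) = 1, i.e. A³/T = Q²/g = 9.49²/9.81 = 9.18.
Try y = 0.901 m: A³/T = 2.164 — too small.
Try y = 1.51 m: A³/T = 28.61 — too large.
Try y = 1.2 m: A³/T = 9.07 — close enough.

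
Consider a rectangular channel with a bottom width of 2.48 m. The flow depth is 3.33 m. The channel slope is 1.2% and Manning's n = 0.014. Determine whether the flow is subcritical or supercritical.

Flow area A = b·y = 2.48 × 3.33 = 8.258 m². Wetted perimeter P = b + 2y = 2.48 + 2×3.33 = 9.14 m.
Hydraulic radius R = A/P = 8.258/9.14 = 0.9035 m.
V = (1/n) R^(2/3) √S = (1/0.014) × 0.9035^(2/3) × √0.012 = 7.313 m/s. Hydraulic depth D_h = A/T = 8.258/2.48 = 3.33 m.
Froude number Fr = V/√(g·D_h) = 7.313/√(9.81×3.33) = 1.28, which is greater than 1, so the flow is supercritical.

supercritical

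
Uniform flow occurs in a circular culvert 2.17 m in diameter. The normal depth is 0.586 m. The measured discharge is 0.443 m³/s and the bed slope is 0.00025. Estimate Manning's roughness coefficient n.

n = 0.014

For a circular section of diameter D = 2.17 m at depth y = 0.586 m, the central angle is θ = 2 arccos(1 − 2y/D) = 2.186 rad. Then A = (D²/8)(θ − sin θ) = 0.8058 m² and P = Dθ/2 = 2.372 m.
Hydraulic radius R = A/P = 0.8058/2.372 = 0.3398 m.
Rearranging Manning's equation: n = (1/Q) A R^(2/3) S^(1/2) = (1/0.443) × 0.8058 × 0.3398^(2/3) × √0.00025 = 0.014.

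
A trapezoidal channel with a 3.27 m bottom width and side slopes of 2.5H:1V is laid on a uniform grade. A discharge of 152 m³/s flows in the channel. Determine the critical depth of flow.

At critical depth, Q² T / (g A³) = 1, i.e. A³/T = Q²/g = 152²/9.81 = 2355.
Trying y = 2.27 m: A³/T = 572.6 — short.
Trying y = 3.53 m: A³/T = 3720 — over.
Trying y = 3.18 m: A³/T = 2369 — matches.

y_c = 3.18 m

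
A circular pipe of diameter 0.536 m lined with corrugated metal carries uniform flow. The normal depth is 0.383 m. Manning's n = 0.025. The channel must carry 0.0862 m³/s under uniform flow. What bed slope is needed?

For a circular section of diameter D = 0.536 m at depth y = 0.383 m, the central angle is θ = 2 arccos(1 − 2y/D) = 4.029 rad. Then A = (D²/8)(θ − sin θ) = 0.1725 m² and P = Dθ/2 = 1.08 m.
Hydraulic radius R = A/P = 0.1725/1.08 = 0.1598 m.
From Manning's equation, S = [nQ / (1 A R^(2/3))]² = [0.025 × 0.0862 / (1 × 0.1725 × 0.1598^(2/3))]² = 0.0018.

S = 0.0018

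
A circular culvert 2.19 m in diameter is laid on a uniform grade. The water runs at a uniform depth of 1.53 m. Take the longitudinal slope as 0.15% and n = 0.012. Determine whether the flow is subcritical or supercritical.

For a circular section of diameter D = 2.19 m at depth y = 1.53 m, the central angle is θ = 2 arccos(1 − 2y/D) = 3.959 rad. Then A = (D²/8)(θ − sin θ) = 2.81 m² and P = Dθ/2 = 4.335 m.
Hydraulic radius R = A/P = 2.81/4.335 = 0.6483 m.
V = (1/n) R^(2/3) √S = (1/0.012) × 0.6483^(2/3) × √0.0015 = 2.418 m/s. Hydraulic depth D_h = A/T = 2.81/2.01 = 1.398 m.
Froude number Fr = V/√(g·D_h) = 2.418/√(9.81×1.398) = 0.653, which is less than 1, so the flow is subcritical.

subcritical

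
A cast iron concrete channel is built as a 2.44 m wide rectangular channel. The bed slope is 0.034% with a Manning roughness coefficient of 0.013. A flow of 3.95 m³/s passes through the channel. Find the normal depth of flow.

y_n = 1.49 m

Manning's equation rearranged: A R^(2/3) = nQ / (1·√S) = 0.013 × 3.95 / (√0.00034) = 2.785.
Trying y = 1.34 m: A R^(2/3) = 2.425 — short.
Trying y = 1.83 m: A R^(2/3) = 3.627 — over.
Trying y = 1.49 m: A R^(2/3) = 2.786 — matches.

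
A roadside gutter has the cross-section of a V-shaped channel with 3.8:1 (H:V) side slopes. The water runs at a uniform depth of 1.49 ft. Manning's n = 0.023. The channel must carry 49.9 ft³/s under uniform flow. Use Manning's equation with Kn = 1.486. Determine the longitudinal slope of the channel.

For a triangular section with side slope z = 3.8: A = zy² = 3.8×1.49² = 8.436 ft²; P = 2y√(1+z²) = 2×1.49×3.929 = 11.71 ft.
Hydraulic radius R = A/P = 8.436/11.71 = 0.7205 ft.
From Manning's equation, S = [nQ / (1.486 A R^(2/3))]² = [0.023 × 49.9 / (1.486 × 8.436 × 0.7205^(2/3))]² = 0.013.

S = 0.013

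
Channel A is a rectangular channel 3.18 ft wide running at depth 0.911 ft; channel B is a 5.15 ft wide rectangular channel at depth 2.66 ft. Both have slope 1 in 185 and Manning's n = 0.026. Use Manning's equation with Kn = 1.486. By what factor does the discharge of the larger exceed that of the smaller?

8.14

Channel A: Flow area A = b·y = 3.18 × 0.911 = 2.897 ft². Wetted perimeter P = b + 2y = 3.18 + 2×0.911 = 5.002 ft. Hydraulic radius R = A/P = 2.897/5.002 = 0.5792 ft. Q_A = (1.486/0.026)·2.897·0.5792^(2/3)·√0.005405 = 8.458 ft³/s.
Channel B: Flow area A = b·y = 5.15 × 2.66 = 13.7 ft². Wetted perimeter P = b + 2y = 5.15 + 2×2.66 = 10.47 ft. Hydraulic radius R = A/P = 13.7/10.47 = 1.308 ft. Q_B = (1.486/0.026)·13.7·1.308^(2/3)·√0.005405 = 68.86 ft³/s.
The larger discharge is 68.86 ft³/s and the smaller is 8.458 ft³/s; the ratio is 8.14.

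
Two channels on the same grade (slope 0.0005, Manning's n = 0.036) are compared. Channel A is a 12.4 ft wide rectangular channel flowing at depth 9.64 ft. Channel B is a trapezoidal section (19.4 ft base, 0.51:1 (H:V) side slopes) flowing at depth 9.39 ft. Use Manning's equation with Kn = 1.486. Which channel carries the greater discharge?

Channel A: Flow area A = b·y = 12.4 × 9.64 = 119.5 ft². Wetted perimeter P = b + 2y = 12.4 + 2×9.64 = 31.68 ft. Hydraulic radius R = A/P = 119.5/31.68 = 3.773 ft. Q_A = (1.486/0.036)·119.5·3.773^(2/3)·√0.0005 = 267.4 ft³/s.
Channel B: With bottom width b = 19.4 ft and side slope z = 0.51: A = (b + zy)y = (19.4 + 0.51×9.39)×9.39 = 227.1 ft²; P = b + 2y√(1+z²) = 19.4 + 2×9.39×1.123 = 40.48 ft. Hydraulic radius R = A/P = 227.1/40.48 = 5.611 ft. Q_B = (1.486/0.036)·227.1·5.611^(2/3)·√0.0005 = 662 ft³/s.
Q_A = 267.4 ft³/s vs Q_B = 662 ft³/s, so channel B carries more.

channel B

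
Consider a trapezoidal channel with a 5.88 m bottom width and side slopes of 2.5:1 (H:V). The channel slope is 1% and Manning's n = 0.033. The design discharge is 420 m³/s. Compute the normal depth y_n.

y_n = 4.42 m

Manning's equation rearranged: A R^(2/3) = nQ / (1·√S) = 0.033 × 420 / (√0.01) = 138.6.
Try y = 5.42 m: A R^(2/3) = 219.2 — high.
Try y = 3.92 m: A R^(2/3) = 106.4 — low.
Try y = 4.42 m: A R^(2/3) = 138.6 — matches.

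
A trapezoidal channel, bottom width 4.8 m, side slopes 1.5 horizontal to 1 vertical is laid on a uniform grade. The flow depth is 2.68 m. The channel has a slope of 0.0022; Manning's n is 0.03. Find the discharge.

With bottom width b = 4.8 m and side slope z = 1.5: A = (b + zy)y = (4.8 + 1.5×2.68)×2.68 = 23.64 m²; P = b + 2y√(1+z²) = 4.8 + 2×2.68×1.803 = 14.46 m.
Hydraulic radius R = A/P = 23.64/14.46 = 1.634 m.
Manning's equation: Q = (1/n) A R^(2/3) S^(1/2) = (1/0.03) × 23.64 × 1.634^(2/3) × 0.0022^(1/2) = 51.3 m³/s.

Q = 51.3 m³/s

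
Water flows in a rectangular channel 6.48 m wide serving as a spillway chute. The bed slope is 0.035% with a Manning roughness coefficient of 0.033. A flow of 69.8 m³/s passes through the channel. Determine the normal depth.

Manning's equation rearranged: A R^(2/3) = nQ / (1·√S) = 0.033 × 69.8 / (√0.00035) = 123.1.
At y = 9 m: A R^(2/3) = 104 — too small.
At y = 13.3 m: A R^(2/3) = 163.2 — too large.
At y = 10.4 m: A R^(2/3) = 123.2 — ≈ 123.1.

y_n = 10.4 m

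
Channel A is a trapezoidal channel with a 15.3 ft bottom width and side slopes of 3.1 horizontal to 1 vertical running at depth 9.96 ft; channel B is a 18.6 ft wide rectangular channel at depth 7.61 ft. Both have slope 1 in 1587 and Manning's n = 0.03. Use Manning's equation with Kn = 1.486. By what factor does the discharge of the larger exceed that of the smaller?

4.01

Channel A: With bottom width b = 15.3 ft and side slope z = 3.1: A = (b + zy)y = (15.3 + 3.1×9.96)×9.96 = 459.9 ft²; P = b + 2y√(1+z²) = 15.3 + 2×9.96×3.257 = 80.19 ft. Hydraulic radius R = A/P = 459.9/80.19 = 5.736 ft. Q_A = (1.486/0.03)·459.9·5.736^(2/3)·√0.0006301 = 1832 ft³/s.
Channel B: Flow area A = b·y = 18.6 × 7.61 = 141.5 ft². Wetted perimeter P = b + 2y = 18.6 + 2×7.61 = 33.82 ft. Hydraulic radius R = A/P = 141.5/33.82 = 4.185 ft. Q_B = (1.486/0.03)·141.5·4.185^(2/3)·√0.0006301 = 457.1 ft³/s.
The larger discharge is 1832 ft³/s and the smaller is 457.1 ft³/s; the ratio is 4.01.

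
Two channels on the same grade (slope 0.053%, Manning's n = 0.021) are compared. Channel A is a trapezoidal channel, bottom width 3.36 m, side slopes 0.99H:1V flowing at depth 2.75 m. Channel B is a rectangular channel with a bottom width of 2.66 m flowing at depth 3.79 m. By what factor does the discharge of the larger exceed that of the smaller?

Channel A: With bottom width b = 3.36 m and side slope z = 0.99: A = (b + zy)y = (3.36 + 0.99×2.75)×2.75 = 16.73 m²; P = b + 2y√(1+z²) = 3.36 + 2×2.75×1.407 = 11.1 m. Hydraulic radius R = A/P = 16.73/11.1 = 1.507 m. Q_A = (1/0.021)·16.73·1.507^(2/3)·√0.00053 = 24.1 m³/s.
Channel B: Flow area A = b·y = 2.66 × 3.79 = 10.08 m². Wetted perimeter P = b + 2y = 2.66 + 2×3.79 = 10.24 m. Hydraulic radius R = A/P = 10.08/10.24 = 0.9845 m. Q_B = (1/0.021)·10.08·0.9845^(2/3)·√0.00053 = 10.94 m³/s.
The larger discharge is 24.1 m³/s and the smaller is 10.94 m³/s; the ratio is 2.2.

2.2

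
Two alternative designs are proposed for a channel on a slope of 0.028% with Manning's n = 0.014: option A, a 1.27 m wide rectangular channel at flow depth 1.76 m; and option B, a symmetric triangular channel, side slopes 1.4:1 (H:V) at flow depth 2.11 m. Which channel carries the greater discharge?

channel B

Channel A: Flow area A = b·y = 1.27 × 1.76 = 2.235 m². Wetted perimeter P = b + 2y = 1.27 + 2×1.76 = 4.79 m. Hydraulic radius R = A/P = 2.235/4.79 = 0.4666 m. Q_A = (1/0.014)·2.235·0.4666^(2/3)·√0.00028 = 1.607 m³/s.
Channel B: For a triangular section with side slope z = 1.4: A = zy² = 1.4×2.11² = 6.233 m²; P = 2y√(1+z²) = 2×2.11×1.72 = 7.26 m. Hydraulic radius R = A/P = 6.233/7.26 = 0.8585 m. Q_B = (1/0.014)·6.233·0.8585^(2/3)·√0.00028 = 6.729 m³/s.
Q_A = 1.607 m³/s vs Q_B = 6.729 m³/s, so channel B carries more.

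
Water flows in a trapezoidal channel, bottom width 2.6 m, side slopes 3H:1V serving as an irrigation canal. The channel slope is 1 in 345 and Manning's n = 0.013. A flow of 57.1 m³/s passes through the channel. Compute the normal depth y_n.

y_n = 1.75 m

Manning's equation rearranged: A R^(2/3) = nQ / (1·√S) = 0.013 × 57.1 / (√0.002899) = 13.79.
At y = 1.57 m: A R^(2/3) = 10.82 — too small.
At y = 1.75 m: A R^(2/3) = 13.78 — close enough.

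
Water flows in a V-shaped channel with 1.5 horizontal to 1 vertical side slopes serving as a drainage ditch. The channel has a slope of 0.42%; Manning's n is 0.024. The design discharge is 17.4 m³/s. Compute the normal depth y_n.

y_n = 2.15 m

Manning's equation rearranged: A R^(2/3) = nQ / (1·√S) = 0.024 × 17.4 / (√0.0042) = 6.444.
Try y = 2.33 m: A R^(2/3) = 7.976 — high.
Try y = 1.65 m: A R^(2/3) = 3.178 — low.
Try y = 2.15 m: A R^(2/3) = 6.437 — matches.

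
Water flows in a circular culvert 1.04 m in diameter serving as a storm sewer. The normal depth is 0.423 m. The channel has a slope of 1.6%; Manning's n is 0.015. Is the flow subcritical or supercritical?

For a circular section of diameter D = 1.04 m at depth y = 0.423 m, the central angle is θ = 2 arccos(1 − 2y/D) = 2.766 rad. Then A = (D²/8)(θ − sin θ) = 0.3245 m² and P = Dθ/2 = 1.438 m.
Hydraulic radius R = A/P = 0.3245/1.438 = 0.2256 m.
V = (1/n) R^(2/3) √S = (1/0.015) × 0.2256^(2/3) × √0.016 = 3.125 m/s. Hydraulic depth D_h = A/T = 0.3245/1.022 = 0.3175 m.
Froude number Fr = V/√(g·D_h) = 3.125/√(9.81×0.3175) = 1.77, which is greater than 1, so the flow is supercritical.

supercritical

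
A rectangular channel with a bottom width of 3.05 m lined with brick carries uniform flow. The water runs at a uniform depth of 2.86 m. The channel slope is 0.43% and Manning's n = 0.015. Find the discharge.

Flow area A = b·y = 3.05 × 2.86 = 8.723 m². Wetted perimeter P = b + 2y = 3.05 + 2×2.86 = 8.77 m.
Hydraulic radius R = A/P = 8.723/8.77 = 0.9946 m.
Manning's equation: Q = (1/n) A R^(2/3) S^(1/2) = (1/0.015) × 8.723 × 0.9946^(2/3) × 0.0043^(1/2) = 38 m³/s.

Q = 38 m³/s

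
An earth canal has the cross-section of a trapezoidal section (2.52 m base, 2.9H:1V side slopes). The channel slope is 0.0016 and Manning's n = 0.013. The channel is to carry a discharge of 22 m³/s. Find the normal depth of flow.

Manning's equation rearranged: A R^(2/3) = nQ / (1·√S) = 0.013 × 22 / (√0.0016) = 7.15.
At y = 0.903 m: A R^(2/3) = 3.211 — too small.
At y = 1.44 m: A R^(2/3) = 8.647 — too large.
At y = 1.32 m: A R^(2/3) = 7.156 — close enough.

y_n = 1.32 m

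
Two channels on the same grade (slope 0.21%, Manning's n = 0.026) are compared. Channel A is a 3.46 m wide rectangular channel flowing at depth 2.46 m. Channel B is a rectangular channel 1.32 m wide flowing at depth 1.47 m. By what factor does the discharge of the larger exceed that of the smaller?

7.49

Channel A: Flow area A = b·y = 3.46 × 2.46 = 8.512 m². Wetted perimeter P = b + 2y = 3.46 + 2×2.46 = 8.38 m. Hydraulic radius R = A/P = 8.512/8.38 = 1.016 m. Q_A = (1/0.026)·8.512·1.016^(2/3)·√0.0021 = 15.16 m³/s.
Channel B: Flow area A = b·y = 1.32 × 1.47 = 1.94 m². Wetted perimeter P = b + 2y = 1.32 + 2×1.47 = 4.26 m. Hydraulic radius R = A/P = 1.94/4.26 = 0.4555 m. Q_B = (1/0.026)·1.94·0.4555^(2/3)·√0.0021 = 2.025 m³/s.
The larger discharge is 15.16 m³/s and the smaller is 2.025 m³/s; the ratio is 7.49.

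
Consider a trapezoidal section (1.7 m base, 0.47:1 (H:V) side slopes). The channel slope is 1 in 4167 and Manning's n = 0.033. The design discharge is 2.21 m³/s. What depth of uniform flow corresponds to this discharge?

y_n = 1.98 m

Manning's equation rearranged: A R^(2/3) = nQ / (1·√S) = 0.033 × 2.21 / (√0.00024) = 4.708.
At y = 1.67 m: A R^(2/3) = 3.486 — short.
At y = 2.14 m: A R^(2/3) = 5.4 — over.
At y = 1.98 m: A R^(2/3) = 4.7 — close enough.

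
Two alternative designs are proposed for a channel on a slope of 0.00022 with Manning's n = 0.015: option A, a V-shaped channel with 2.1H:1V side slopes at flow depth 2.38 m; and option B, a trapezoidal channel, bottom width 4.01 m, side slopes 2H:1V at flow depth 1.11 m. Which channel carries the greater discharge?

Channel A: For a triangular section with side slope z = 2.1: A = zy² = 2.1×2.38² = 11.9 m²; P = 2y√(1+z²) = 2×2.38×2.326 = 11.07 m. Hydraulic radius R = A/P = 11.9/11.07 = 1.074 m. Q_A = (1/0.015)·11.9·1.074^(2/3)·√0.00022 = 12.34 m³/s.
Channel B: With bottom width b = 4.01 m and side slope z = 2: A = (b + zy)y = (4.01 + 2×1.11)×1.11 = 6.915 m²; P = b + 2y√(1+z²) = 4.01 + 2×1.11×2.236 = 8.974 m. Hydraulic radius R = A/P = 6.915/8.974 = 0.7706 m. Q_B = (1/0.015)·6.915·0.7706^(2/3)·√0.00022 = 5.747 m³/s.
Q_A = 12.34 m³/s vs Q_B = 5.747 m³/s, so channel A carries more.

channel A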